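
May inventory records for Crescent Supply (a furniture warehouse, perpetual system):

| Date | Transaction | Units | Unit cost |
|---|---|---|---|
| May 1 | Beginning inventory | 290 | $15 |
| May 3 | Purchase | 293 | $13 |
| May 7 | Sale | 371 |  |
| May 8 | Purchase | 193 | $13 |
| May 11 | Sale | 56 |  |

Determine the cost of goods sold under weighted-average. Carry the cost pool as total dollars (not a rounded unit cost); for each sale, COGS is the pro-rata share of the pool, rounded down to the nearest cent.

COGS = $5,949.25

After May 1: 290 on hand, pool $4,350.00 (≈ $15.0000 each)
After May 3: 583 on hand, pool $8,159.00 (≈ $13.9949 each)
May 7, sell 371: 371/583 × $8,159.00 → $5,192.09
After May 8: 405 on hand, pool $5,475.91 (≈ $13.5208 each)
May 11, sell 56: 56/405 × $5,475.91 → $757.16
Total COGS = $5,192.09 + $757.16 = $5,949.25
Ending inventory (cost pool remaining) = $4,718.75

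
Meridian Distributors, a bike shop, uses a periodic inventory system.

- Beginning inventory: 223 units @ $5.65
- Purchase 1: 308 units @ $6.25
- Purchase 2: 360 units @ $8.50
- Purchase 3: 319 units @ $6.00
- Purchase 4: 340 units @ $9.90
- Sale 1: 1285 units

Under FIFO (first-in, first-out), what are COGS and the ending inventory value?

Sale 1 (1285) [FIFO — oldest first]: 223 @ $5.65 + 308 @ $6.25 + 360 @ $8.50 + 319 @ $6.00 + 75 @ $9.90 = $8,901.45
Ending inventory: 265 @ $9.90 = $2,623.50

COGS = $8,901.45; ending inventory = $2,623.50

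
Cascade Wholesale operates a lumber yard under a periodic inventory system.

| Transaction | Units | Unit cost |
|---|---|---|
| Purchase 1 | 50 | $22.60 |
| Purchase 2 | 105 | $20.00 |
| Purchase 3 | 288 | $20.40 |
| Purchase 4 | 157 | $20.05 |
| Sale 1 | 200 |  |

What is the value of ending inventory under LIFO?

Sale 1 (200) [LIFO — newest first]: 157 @ $20.05 + 43 @ $20.40 = $4,025.05
Ending inventory: 50 @ $22.60 + 105 @ $20.00 + 245 @ $20.40 = $8,228.00

Ending inventory = $8,228.00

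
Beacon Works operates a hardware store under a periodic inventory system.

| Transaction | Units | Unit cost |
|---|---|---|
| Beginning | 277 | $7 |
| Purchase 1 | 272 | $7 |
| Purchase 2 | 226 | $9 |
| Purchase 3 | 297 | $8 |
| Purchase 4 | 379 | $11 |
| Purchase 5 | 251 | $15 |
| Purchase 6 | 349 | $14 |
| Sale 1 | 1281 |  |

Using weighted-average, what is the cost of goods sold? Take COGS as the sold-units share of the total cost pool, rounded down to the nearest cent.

COGS = $13,161.63

Sale 1, sell 1281: 1281/2051 × $21,073.00 → $13,161.63
Ending inventory (cost pool remaining) = $7,911.37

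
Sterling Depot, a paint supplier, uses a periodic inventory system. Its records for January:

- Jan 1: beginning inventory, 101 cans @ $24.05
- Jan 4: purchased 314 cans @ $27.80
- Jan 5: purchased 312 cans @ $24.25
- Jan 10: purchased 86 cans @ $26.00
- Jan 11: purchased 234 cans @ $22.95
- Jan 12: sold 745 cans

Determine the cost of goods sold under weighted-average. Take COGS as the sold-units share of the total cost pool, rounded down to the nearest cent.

COGS = $18,735.68

Jan 12, sell 745: 745/1047 × $26,330.55 → $18,735.68
Ending inventory (cost pool remaining) = $7,594.87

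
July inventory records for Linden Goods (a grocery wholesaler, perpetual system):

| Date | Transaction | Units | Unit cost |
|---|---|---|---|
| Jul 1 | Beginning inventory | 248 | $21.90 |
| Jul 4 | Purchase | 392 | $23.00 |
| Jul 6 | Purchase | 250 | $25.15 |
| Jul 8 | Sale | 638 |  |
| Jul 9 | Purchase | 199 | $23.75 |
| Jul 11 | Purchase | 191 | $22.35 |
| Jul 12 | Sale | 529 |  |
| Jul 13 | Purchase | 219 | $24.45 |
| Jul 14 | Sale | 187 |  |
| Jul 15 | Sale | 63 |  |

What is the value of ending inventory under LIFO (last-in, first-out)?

Jul 8, 638 sold [LIFO — newest first]: 250 @ $25.15 + 388 @ $23.00 = $15,211.50
Jul 12, 529 sold [LIFO — newest first]: 191 @ $22.35 + 199 @ $23.75 + 4 @ $23.00 + 135 @ $21.90 = $12,043.60
Jul 14, 187 sold [LIFO — newest first]: 187 @ $24.45 = $4,572.15
Jul 15, 63 sold [LIFO — newest first]: 32 @ $24.45 + 31 @ $21.90 = $1,461.30
Total COGS = $15,211.50 + $12,043.60 + $4,572.15 + $1,461.30 = $33,288.55
Ending inventory: 82 @ $21.90 = $1,795.80
Check: goods available $35,084.35 = COGS $33,288.55 + ending $1,795.80

Ending inventory = $1,795.80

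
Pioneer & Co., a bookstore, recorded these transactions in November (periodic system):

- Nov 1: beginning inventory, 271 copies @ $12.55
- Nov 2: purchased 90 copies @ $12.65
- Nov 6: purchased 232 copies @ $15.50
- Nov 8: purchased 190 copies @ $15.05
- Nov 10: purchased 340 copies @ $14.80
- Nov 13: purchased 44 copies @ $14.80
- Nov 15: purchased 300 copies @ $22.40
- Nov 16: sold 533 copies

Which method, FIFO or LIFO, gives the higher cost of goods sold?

FIFO COGS: 271 @ $12.55 + 90 @ $12.65 + 172 @ $15.50 = $7,205.55
LIFO COGS: 300 @ $22.40 + 44 @ $14.80 + 189 @ $14.80 = $10,168.40

LIFO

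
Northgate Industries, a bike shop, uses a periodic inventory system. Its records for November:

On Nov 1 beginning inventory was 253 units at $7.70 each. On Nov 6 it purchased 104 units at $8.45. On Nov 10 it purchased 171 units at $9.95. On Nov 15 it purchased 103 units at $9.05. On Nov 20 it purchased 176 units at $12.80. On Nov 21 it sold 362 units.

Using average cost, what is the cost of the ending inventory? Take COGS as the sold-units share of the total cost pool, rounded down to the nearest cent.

Ending inventory = $4,253.31

Nov 21, sell 362: 362/807 × $7,713.30 → $3,459.99
Ending inventory (cost pool remaining) = $4,253.31
Check: goods available $7,713.30 = COGS $3,459.99 + ending $4,253.31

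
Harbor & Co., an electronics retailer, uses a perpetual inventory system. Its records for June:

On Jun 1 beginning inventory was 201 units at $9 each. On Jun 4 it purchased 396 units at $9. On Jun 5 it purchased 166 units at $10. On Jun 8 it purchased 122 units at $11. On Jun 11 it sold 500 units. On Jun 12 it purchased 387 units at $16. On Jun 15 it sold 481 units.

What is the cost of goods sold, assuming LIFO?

COGS = $11,948

Jun 11, 500 sold [LIFO — newest first]: 122 @ $11 + 166 @ $10 + 212 @ $9 = $4,910
Jun 15, 481 sold [LIFO — newest first]: 387 @ $16 + 94 @ $9 = $7,038
Total COGS = $4,910 + $7,038 = $11,948
Ending inventory: 201 @ $9 + 90 @ $9 = $2,619
Check: goods available $14,567 = COGS $11,948 + ending $2,619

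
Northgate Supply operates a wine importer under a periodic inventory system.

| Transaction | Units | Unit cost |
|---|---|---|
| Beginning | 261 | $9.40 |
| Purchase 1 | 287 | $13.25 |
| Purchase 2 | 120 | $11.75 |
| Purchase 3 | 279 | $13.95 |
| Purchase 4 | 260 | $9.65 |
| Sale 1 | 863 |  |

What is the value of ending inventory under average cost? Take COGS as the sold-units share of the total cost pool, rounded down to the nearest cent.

Ending inventory = $4,009.22

Sale 1, sell 863: 863/1207 × $14,067.20 → $10,057.98
Ending inventory (cost pool remaining) = $4,009.22
Check: goods available $14,067.20 = COGS $10,057.98 + ending $4,009.22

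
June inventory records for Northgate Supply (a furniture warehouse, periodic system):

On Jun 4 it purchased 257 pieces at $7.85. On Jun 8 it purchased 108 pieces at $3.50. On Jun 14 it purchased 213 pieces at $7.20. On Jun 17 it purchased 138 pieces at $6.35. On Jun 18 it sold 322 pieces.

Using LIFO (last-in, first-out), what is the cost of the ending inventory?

Jun 18, 322 sold [LIFO — newest first]: 138 @ $6.35 + 184 @ $7.20 = $2,201.10
Ending inventory: 257 @ $7.85 + 108 @ $3.50 + 29 @ $7.20 = $2,604.25

Ending inventory = $2,604.25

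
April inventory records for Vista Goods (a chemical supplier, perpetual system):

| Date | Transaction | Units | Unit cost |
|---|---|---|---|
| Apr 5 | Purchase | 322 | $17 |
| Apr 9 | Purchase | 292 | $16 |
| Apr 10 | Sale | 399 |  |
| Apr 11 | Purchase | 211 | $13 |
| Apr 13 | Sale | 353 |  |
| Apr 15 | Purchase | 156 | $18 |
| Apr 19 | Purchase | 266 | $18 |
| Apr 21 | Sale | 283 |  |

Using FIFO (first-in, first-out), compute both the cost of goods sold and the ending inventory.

Apr 10, 399 sold [FIFO — oldest first]: 322 @ $17 + 77 @ $16 = $6,706
Apr 13, 353 sold [FIFO — oldest first]: 215 @ $16 + 138 @ $13 = $5,234
Apr 21, 283 sold [FIFO — oldest first]: 73 @ $13 + 156 @ $18 + 54 @ $18 = $4,729
Total COGS = $6,706 + $5,234 + $4,729 = $16,669
Ending inventory: 212 @ $18 = $3,816

COGS = $16,669; ending inventory = $3,816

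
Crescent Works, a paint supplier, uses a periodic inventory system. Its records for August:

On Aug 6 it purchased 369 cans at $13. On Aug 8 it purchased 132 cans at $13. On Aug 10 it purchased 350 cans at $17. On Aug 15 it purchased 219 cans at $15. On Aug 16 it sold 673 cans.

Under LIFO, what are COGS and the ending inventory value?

Aug 16, 673 sold [LIFO — newest first]: 219 @ $15 + 350 @ $17 + 104 @ $13 = $10,587
Ending inventory: 369 @ $13 + 28 @ $13 = $5,161
Check: goods available $15,748 = COGS $10,587 + ending $5,161

COGS = $10,587; ending inventory = $5,161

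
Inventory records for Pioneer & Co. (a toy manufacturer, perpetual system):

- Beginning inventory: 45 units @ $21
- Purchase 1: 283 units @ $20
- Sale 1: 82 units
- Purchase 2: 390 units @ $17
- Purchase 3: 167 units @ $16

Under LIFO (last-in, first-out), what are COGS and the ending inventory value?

Sale 1 (82) [LIFO — newest first]: 82 @ $20 = $1,640
Ending inventory: 45 @ $21 + 201 @ $20 + 390 @ $17 + 167 @ $16 = $14,267

COGS = $1,640; ending inventory = $14,267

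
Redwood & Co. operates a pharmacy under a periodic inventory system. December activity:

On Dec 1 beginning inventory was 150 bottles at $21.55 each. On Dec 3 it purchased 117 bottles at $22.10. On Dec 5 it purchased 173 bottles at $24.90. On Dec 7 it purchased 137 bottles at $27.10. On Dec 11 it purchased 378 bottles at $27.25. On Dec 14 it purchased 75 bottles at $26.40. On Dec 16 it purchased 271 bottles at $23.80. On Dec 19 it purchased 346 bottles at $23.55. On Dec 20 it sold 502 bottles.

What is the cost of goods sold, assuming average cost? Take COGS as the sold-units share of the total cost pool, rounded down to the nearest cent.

COGS = $12,410.46

Dec 20, sell 502: 502/1647 × $40,717.20 → $12,410.46
Ending inventory (cost pool remaining) = $28,306.74
Check: goods available $40,717.20 = COGS $12,410.46 + ending $28,306.74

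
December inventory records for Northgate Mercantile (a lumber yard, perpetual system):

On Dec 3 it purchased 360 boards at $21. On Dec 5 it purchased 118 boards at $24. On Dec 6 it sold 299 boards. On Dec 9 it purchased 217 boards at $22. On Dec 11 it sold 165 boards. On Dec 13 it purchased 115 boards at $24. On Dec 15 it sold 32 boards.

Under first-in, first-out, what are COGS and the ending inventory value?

Dec 6, 299 sold [FIFO — oldest first]: 299 @ $21 = $6,279
Dec 11, 165 sold [FIFO — oldest first]: 61 @ $21 + 104 @ $24 = $3,777
Dec 15, 32 sold [FIFO — oldest first]: 14 @ $24 + 18 @ $22 = $732
Total COGS = $6,279 + $3,777 + $732 = $10,788
Ending inventory: 199 @ $22 + 115 @ $24 = $7,138

COGS = $10,788; ending inventory = $7,138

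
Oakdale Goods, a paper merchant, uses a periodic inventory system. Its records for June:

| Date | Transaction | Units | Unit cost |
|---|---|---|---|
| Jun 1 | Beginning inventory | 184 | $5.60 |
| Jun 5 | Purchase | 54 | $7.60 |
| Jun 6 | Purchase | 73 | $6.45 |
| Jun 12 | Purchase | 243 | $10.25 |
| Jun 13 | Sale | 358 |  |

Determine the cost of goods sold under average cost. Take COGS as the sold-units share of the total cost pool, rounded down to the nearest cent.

COGS = $2,844.87

Jun 13, sell 358: 358/554 × $4,402.40 → $2,844.87
Ending inventory (cost pool remaining) = $1,557.53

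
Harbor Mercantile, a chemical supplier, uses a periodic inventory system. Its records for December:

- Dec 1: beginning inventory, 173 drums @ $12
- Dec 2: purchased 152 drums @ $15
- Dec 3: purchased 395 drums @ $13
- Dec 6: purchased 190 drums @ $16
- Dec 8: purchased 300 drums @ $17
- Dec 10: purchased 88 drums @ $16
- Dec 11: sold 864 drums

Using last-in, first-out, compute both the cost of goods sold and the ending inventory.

COGS = $13,266; ending inventory = $5,773

Dec 11, 864 sold [LIFO — newest first]: 88 @ $16 + 300 @ $17 + 190 @ $16 + 286 @ $13 = $13,266
Ending inventory: 173 @ $12 + 152 @ $15 + 109 @ $13 = $5,773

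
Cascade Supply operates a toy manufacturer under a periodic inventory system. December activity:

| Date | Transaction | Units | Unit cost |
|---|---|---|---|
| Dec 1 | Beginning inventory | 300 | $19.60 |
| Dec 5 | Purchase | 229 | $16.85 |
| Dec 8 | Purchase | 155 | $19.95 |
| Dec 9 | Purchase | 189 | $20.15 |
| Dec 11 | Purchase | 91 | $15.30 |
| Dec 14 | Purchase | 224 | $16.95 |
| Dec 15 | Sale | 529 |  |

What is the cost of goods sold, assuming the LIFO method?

COGS = $9,496.20

Dec 15, 529 sold [LIFO — newest first]: 224 @ $16.95 + 91 @ $15.30 + 189 @ $20.15 + 25 @ $19.95 = $9,496.20
Ending inventory: 300 @ $19.60 + 229 @ $16.85 + 130 @ $19.95 = $12,332.15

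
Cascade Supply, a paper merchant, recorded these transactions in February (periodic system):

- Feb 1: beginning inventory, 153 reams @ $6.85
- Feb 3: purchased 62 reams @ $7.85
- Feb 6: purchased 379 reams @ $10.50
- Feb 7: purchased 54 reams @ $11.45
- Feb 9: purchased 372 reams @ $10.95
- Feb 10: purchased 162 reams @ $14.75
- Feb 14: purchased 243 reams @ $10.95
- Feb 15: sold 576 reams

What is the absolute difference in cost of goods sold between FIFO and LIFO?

FIFO COGS: 153 @ $6.85 + 62 @ $7.85 + 361 @ $10.50 = $5,325.25
LIFO COGS: 243 @ $10.95 + 162 @ $14.75 + 171 @ $10.95 = $6,922.80
Difference = |$5,325.25 − $6,922.80| = $1,597.55

$1,597.55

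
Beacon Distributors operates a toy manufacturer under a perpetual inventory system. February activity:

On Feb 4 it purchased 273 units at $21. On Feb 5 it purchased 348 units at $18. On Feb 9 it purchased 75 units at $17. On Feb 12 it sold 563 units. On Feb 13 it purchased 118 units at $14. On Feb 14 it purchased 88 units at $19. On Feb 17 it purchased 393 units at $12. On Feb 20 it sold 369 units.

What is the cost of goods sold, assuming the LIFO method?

Feb 12, 563 sold [LIFO — newest first]: 75 @ $17 + 348 @ $18 + 140 @ $21 = $10,479
Feb 20, 369 sold [LIFO — newest first]: 369 @ $12 = $4,428
Total COGS = $10,479 + $4,428 = $14,907
Ending inventory: 133 @ $21 + 118 @ $14 + 88 @ $19 + 24 @ $12 = $6,405

COGS = $14,907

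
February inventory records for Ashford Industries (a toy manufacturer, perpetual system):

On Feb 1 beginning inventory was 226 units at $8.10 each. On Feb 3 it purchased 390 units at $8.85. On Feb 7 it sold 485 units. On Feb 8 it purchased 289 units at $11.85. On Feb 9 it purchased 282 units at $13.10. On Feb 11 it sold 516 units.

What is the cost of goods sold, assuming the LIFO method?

Feb 7, 485 sold [LIFO — newest first]: 390 @ $8.85 + 95 @ $8.10 = $4,221.00
Feb 11, 516 sold [LIFO — newest first]: 282 @ $13.10 + 234 @ $11.85 = $6,467.10
Total COGS = $4,221.00 + $6,467.10 = $10,688.10
Ending inventory: 131 @ $8.10 + 55 @ $11.85 = $1,712.85
Check: goods available $12,400.95 = COGS $10,688.10 + ending $1,712.85

COGS = $10,688.10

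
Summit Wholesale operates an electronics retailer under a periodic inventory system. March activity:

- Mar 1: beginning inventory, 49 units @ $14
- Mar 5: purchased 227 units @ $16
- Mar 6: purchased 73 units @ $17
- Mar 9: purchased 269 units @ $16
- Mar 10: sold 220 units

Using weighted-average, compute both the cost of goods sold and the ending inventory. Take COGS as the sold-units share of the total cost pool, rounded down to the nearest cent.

COGS = $3,511.10; ending inventory = $6,351.90

Mar 10, sell 220: 220/618 × $9,863.00 → $3,511.10
Ending inventory (cost pool remaining) = $6,351.90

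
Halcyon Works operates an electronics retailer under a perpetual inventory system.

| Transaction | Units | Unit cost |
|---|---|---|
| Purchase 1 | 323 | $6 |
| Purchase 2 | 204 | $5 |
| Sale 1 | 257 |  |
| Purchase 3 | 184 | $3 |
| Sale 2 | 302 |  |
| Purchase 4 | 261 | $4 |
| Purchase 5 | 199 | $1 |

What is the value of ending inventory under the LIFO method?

Sale 1 (257) [LIFO — newest first]: 204 @ $5 + 53 @ $6 = $1,338
Sale 2 (302) [LIFO — newest first]: 184 @ $3 + 118 @ $6 = $1,260
Total COGS = $1,338 + $1,260 = $2,598
Ending inventory: 152 @ $6 + 261 @ $4 + 199 @ $1 = $2,155

Ending inventory = $2,155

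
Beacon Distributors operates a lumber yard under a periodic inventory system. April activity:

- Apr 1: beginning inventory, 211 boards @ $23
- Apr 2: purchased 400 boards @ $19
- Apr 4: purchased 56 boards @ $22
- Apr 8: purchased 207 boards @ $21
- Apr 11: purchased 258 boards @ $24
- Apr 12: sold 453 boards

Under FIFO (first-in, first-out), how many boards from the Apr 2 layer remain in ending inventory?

158

Apr 12, 453 sold [FIFO — oldest first]: 211 @ $23 + 242 @ $19 = $9,451
Ending inventory: 158 @ $19 + 56 @ $22 + 207 @ $21 + 258 @ $24 = $14,773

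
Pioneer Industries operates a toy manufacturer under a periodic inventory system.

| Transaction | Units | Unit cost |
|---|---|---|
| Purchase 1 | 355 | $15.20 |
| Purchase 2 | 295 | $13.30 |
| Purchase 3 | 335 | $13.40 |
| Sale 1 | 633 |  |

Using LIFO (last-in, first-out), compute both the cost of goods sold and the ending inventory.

COGS = $8,458.10; ending inventory = $5,350.40

Sale 1 (633) [LIFO — newest first]: 335 @ $13.40 + 295 @ $13.30 + 3 @ $15.20 = $8,458.10
Ending inventory: 352 @ $15.20 = $5,350.40
Check: goods available $13,808.50 = COGS $8,458.10 + ending $5,350.40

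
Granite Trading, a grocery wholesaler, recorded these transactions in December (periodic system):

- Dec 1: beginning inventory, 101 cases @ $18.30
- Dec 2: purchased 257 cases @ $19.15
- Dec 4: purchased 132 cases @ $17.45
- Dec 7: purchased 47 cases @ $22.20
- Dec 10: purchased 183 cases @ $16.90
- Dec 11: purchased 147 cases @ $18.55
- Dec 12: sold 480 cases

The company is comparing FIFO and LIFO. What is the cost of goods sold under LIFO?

COGS = $8,660.30

FIFO COGS: 101 @ $18.30 + 257 @ $19.15 + 122 @ $17.45 = $8,898.75
LIFO COGS: 147 @ $18.55 + 183 @ $16.90 + 47 @ $22.20 + 103 @ $17.45 = $8,660.30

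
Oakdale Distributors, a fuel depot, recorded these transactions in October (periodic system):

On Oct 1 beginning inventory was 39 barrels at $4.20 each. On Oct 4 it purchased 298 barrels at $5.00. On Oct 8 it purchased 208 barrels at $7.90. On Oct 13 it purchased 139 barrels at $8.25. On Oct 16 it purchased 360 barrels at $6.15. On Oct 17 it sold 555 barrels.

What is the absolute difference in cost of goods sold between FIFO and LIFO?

FIFO COGS: 39 @ $4.20 + 298 @ $5.00 + 208 @ $7.90 + 10 @ $8.25 = $3,379.50
LIFO COGS: 360 @ $6.15 + 139 @ $8.25 + 56 @ $7.90 = $3,803.15
Difference = |$3,379.50 − $3,803.15| = $423.65

$423.65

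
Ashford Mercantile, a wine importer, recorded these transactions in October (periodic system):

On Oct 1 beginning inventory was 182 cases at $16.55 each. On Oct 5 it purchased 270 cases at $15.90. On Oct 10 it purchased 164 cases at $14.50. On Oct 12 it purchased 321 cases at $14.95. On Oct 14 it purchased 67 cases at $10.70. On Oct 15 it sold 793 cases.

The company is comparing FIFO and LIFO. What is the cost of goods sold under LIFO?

FIFO COGS: 182 @ $16.55 + 270 @ $15.90 + 164 @ $14.50 + 177 @ $14.95 = $12,329.25
LIFO COGS: 67 @ $10.70 + 321 @ $14.95 + 164 @ $14.50 + 241 @ $15.90 = $11,725.75

COGS = $11,725.75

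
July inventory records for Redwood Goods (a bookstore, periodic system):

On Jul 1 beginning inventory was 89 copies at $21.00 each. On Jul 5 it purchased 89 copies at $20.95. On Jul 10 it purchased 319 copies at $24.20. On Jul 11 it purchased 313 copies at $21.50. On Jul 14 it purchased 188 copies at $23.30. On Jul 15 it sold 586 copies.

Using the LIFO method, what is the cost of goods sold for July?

COGS = $13,166.90

Jul 15, 586 sold [LIFO — newest first]: 188 @ $23.30 + 313 @ $21.50 + 85 @ $24.20 = $13,166.90
Ending inventory: 89 @ $21.00 + 89 @ $20.95 + 234 @ $24.20 = $9,396.35
Check: goods available $22,563.25 = COGS $13,166.90 + ending $9,396.35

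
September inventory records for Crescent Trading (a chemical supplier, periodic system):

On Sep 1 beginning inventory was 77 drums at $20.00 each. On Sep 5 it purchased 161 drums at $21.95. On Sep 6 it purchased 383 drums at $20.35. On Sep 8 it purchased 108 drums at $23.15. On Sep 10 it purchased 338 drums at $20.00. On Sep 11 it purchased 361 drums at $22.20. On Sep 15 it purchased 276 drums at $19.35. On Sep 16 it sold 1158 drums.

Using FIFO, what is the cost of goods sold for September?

Sep 16, 1158 sold [FIFO — oldest first]: 77 @ $20.00 + 161 @ $21.95 + 383 @ $20.35 + 108 @ $23.15 + 338 @ $20.00 + 91 @ $22.20 = $24,148.40
Ending inventory: 270 @ $22.20 + 276 @ $19.35 = $11,334.60
Check: goods available $35,483.00 = COGS $24,148.40 + ending $11,334.60

COGS = $24,148.40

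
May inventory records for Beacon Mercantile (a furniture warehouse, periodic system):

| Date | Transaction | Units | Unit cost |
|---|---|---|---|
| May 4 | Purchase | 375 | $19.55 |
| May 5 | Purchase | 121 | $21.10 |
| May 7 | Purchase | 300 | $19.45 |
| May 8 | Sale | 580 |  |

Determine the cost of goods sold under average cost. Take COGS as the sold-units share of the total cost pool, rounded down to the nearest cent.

May 8, sell 580: 580/796 × $15,719.35 → $11,453.79
Ending inventory (cost pool remaining) = $4,265.56
Check: goods available $15,719.35 = COGS $11,453.79 + ending $4,265.56

COGS = $11,453.79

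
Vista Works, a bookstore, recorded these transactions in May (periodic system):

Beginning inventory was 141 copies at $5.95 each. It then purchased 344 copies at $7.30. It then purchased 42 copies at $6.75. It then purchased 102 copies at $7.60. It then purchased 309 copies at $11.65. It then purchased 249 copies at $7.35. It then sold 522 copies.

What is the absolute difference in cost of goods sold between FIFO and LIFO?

$1,410.70

FIFO COGS: 141 @ $5.95 + 344 @ $7.30 + 37 @ $6.75 = $3,599.90
LIFO COGS: 249 @ $7.35 + 273 @ $11.65 = $5,010.60
Difference = |$3,599.90 − $5,010.60| = $1,410.70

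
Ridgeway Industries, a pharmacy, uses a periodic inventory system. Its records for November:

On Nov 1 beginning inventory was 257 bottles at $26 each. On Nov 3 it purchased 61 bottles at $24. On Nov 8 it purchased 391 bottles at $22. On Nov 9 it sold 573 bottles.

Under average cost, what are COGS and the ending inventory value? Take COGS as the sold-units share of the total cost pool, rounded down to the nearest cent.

COGS = $13,535.40; ending inventory = $3,212.60

Nov 9, sell 573: 573/709 × $16,748.00 → $13,535.40
Ending inventory (cost pool remaining) = $3,212.60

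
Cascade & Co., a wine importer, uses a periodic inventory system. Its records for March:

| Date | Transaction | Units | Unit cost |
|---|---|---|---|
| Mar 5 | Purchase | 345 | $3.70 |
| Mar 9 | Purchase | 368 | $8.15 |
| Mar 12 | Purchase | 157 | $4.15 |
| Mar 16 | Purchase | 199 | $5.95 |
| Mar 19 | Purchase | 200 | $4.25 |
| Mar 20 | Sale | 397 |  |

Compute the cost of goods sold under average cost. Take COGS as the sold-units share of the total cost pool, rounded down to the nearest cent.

COGS = $2,177.80

Mar 20, sell 397: 397/1269 × $6,961.30 → $2,177.80
Ending inventory (cost pool remaining) = $4,783.50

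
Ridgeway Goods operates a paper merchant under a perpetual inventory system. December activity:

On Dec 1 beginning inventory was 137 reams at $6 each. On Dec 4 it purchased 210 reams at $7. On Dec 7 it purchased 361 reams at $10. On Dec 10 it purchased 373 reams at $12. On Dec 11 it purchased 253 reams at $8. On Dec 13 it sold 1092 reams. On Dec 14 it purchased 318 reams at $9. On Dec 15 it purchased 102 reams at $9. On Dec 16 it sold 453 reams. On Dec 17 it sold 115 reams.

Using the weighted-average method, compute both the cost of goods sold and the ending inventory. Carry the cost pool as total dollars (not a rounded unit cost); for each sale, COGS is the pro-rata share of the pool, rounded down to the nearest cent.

COGS = $15,325.79; ending inventory = $856.21

After Dec 1: 137 on hand, pool $822.00 (≈ $6.0000 each)
After Dec 4: 347 on hand, pool $2,292.00 (≈ $6.6052 each)
After Dec 7: 708 on hand, pool $5,902.00 (≈ $8.3362 each)
After Dec 10: 1081 on hand, pool $10,378.00 (≈ $9.6004 each)
After Dec 11: 1334 on hand, pool $12,402.00 (≈ $9.2969 each)
Dec 13, sell 1092: 1092/1334 × $12,402.00 → $10,152.16
After Dec 14: 560 on hand, pool $5,111.84 (≈ $9.1283 each)
After Dec 15: 662 on hand, pool $6,029.84 (≈ $9.1085 each)
Dec 16, sell 453: 453/662 × $6,029.84 → $4,126.15
Dec 17, sell 115: 115/209 × $1,903.69 → $1,047.48
Total COGS = $10,152.16 + $4,126.15 + $1,047.48 = $15,325.79
Ending inventory (cost pool remaining) = $856.21
Check: goods available $16,182.00 = COGS $15,325.79 + ending $856.21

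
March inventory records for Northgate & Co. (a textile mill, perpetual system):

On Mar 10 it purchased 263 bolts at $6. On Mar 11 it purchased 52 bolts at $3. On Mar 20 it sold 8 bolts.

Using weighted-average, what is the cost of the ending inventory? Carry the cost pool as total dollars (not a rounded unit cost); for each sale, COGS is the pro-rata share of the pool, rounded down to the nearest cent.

Ending inventory = $1,689.97

After Mar 10: 263 on hand, pool $1,578.00 (≈ $6.0000 each)
After Mar 11: 315 on hand, pool $1,734.00 (≈ $5.5048 each)
Mar 20, sell 8: 8/315 × $1,734.00 → $44.03
Ending inventory (cost pool remaining) = $1,689.97
Check: goods available $1,734.00 = COGS $44.03 + ending $1,689.97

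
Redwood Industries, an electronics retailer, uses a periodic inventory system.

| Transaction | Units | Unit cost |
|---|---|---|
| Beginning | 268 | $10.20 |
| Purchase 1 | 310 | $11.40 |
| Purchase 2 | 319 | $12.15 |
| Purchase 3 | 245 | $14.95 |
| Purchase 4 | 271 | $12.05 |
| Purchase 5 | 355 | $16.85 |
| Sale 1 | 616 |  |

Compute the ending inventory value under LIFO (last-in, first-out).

Sale 1 (616) [LIFO — newest first]: 355 @ $16.85 + 261 @ $12.05 = $9,126.80
Ending inventory: 268 @ $10.20 + 310 @ $11.40 + 319 @ $12.15 + 245 @ $14.95 + 10 @ $12.05 = $13,926.70

Ending inventory = $13,926.70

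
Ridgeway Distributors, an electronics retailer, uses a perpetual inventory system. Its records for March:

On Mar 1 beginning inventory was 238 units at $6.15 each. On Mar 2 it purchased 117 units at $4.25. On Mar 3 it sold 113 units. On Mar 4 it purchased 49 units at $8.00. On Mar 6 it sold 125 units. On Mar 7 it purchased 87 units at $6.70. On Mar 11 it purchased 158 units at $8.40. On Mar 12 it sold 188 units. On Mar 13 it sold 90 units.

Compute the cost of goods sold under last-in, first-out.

Mar 3, 113 sold [LIFO — newest first]: 113 @ $4.25 = $480.25
Mar 6, 125 sold [LIFO — newest first]: 49 @ $8.00 + 4 @ $4.25 + 72 @ $6.15 = $851.80
Mar 12, 188 sold [LIFO — newest first]: 158 @ $8.40 + 30 @ $6.70 = $1,528.20
Mar 13, 90 sold [LIFO — newest first]: 57 @ $6.70 + 33 @ $6.15 = $584.85
Total COGS = $480.25 + $851.80 + $1,528.20 + $584.85 = $3,445.10
Ending inventory: 133 @ $6.15 = $817.95

COGS = $3,445.10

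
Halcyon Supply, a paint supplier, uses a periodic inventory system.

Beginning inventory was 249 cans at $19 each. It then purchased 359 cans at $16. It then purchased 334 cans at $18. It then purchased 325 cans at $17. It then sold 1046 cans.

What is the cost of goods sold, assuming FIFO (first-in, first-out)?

COGS = $18,255

Sale 1 (1046) [FIFO — oldest first]: 249 @ $19 + 359 @ $16 + 334 @ $18 + 104 @ $17 = $18,255
Ending inventory: 221 @ $17 = $3,757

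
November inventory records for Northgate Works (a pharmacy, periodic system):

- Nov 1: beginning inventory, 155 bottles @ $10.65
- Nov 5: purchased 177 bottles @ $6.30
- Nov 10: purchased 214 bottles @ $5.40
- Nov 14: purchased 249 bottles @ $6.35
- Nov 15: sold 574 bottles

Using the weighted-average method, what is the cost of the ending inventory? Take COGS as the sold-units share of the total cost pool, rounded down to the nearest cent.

Nov 15, sell 574: 574/795 × $5,502.60 → $3,972.94
Ending inventory (cost pool remaining) = $1,529.66
Check: goods available $5,502.60 = COGS $3,972.94 + ending $1,529.66

Ending inventory = $1,529.66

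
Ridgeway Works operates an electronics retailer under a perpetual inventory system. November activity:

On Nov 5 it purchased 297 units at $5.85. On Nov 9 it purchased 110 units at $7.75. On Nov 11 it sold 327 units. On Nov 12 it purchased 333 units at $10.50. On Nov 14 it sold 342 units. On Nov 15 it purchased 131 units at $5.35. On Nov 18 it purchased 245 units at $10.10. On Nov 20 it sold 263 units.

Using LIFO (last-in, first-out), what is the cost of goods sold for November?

COGS = $8,241.90

Nov 11, 327 sold [LIFO — newest first]: 110 @ $7.75 + 217 @ $5.85 = $2,121.95
Nov 14, 342 sold [LIFO — newest first]: 333 @ $10.50 + 9 @ $5.85 = $3,549.15
Nov 20, 263 sold [LIFO — newest first]: 245 @ $10.10 + 18 @ $5.35 = $2,570.80
Total COGS = $2,121.95 + $3,549.15 + $2,570.80 = $8,241.90
Ending inventory: 71 @ $5.85 + 113 @ $5.35 = $1,019.90
Check: goods available $9,261.80 = COGS $8,241.90 + ending $1,019.90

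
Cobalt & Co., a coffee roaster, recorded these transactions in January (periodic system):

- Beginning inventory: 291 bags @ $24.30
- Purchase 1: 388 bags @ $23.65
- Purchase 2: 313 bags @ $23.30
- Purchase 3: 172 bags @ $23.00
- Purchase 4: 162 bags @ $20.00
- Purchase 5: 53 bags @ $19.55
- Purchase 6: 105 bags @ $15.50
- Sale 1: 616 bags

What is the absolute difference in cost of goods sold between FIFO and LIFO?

$2,008.70

FIFO COGS: 291 @ $24.30 + 325 @ $23.65 = $14,757.55
LIFO COGS: 105 @ $15.50 + 53 @ $19.55 + 162 @ $20.00 + 172 @ $23.00 + 124 @ $23.30 = $12,748.85
Difference = |$14,757.55 − $12,748.85| = $2,008.70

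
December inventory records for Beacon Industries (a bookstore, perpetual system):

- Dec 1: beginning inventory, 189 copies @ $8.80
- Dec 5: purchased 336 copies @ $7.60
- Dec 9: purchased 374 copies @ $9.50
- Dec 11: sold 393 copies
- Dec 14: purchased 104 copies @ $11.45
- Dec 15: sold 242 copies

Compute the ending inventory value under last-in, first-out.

Dec 11, 393 sold [LIFO — newest first]: 374 @ $9.50 + 19 @ $7.60 = $3,697.40
Dec 15, 242 sold [LIFO — newest first]: 104 @ $11.45 + 138 @ $7.60 = $2,239.60
Total COGS = $3,697.40 + $2,239.60 = $5,937.00
Ending inventory: 189 @ $8.80 + 179 @ $7.60 = $3,023.60

Ending inventory = $3,023.60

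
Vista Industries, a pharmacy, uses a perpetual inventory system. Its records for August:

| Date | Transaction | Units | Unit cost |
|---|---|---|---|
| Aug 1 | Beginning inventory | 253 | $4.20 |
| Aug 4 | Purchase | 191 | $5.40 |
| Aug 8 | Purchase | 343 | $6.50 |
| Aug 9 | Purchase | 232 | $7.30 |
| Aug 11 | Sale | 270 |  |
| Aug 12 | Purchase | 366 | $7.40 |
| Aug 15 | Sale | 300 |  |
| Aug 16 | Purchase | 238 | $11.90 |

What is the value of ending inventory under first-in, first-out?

Aug 11, 270 sold [FIFO — oldest first]: 253 @ $4.20 + 17 @ $5.40 = $1,154.40
Aug 15, 300 sold [FIFO — oldest first]: 174 @ $5.40 + 126 @ $6.50 = $1,758.60
Total COGS = $1,154.40 + $1,758.60 = $2,913.00
Ending inventory: 217 @ $6.50 + 232 @ $7.30 + 366 @ $7.40 + 238 @ $11.90 = $8,644.70
Check: goods available $11,557.70 = COGS $2,913.00 + ending $8,644.70

Ending inventory = $8,644.70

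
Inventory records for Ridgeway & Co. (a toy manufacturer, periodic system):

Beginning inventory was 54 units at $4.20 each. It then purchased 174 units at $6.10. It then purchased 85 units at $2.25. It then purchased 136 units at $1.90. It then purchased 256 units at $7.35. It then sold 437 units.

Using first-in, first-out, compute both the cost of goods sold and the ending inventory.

Sale 1 (437) [FIFO — oldest first]: 54 @ $4.20 + 174 @ $6.10 + 85 @ $2.25 + 124 @ $1.90 = $1,715.05
Ending inventory: 12 @ $1.90 + 256 @ $7.35 = $1,904.40

COGS = $1,715.05; ending inventory = $1,904.40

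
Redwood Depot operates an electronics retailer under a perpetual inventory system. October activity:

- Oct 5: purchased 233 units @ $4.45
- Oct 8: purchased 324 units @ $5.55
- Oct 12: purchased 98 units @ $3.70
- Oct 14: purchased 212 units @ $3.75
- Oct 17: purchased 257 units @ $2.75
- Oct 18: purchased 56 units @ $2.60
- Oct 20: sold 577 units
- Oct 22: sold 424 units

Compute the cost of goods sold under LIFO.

Oct 20, 577 sold [LIFO — newest first]: 56 @ $2.60 + 257 @ $2.75 + 212 @ $3.75 + 52 @ $3.70 = $1,839.75
Oct 22, 424 sold [LIFO — newest first]: 46 @ $3.70 + 324 @ $5.55 + 54 @ $4.45 = $2,208.70
Total COGS = $1,839.75 + $2,208.70 = $4,048.45
Ending inventory: 179 @ $4.45 = $796.55

COGS = $4,048.45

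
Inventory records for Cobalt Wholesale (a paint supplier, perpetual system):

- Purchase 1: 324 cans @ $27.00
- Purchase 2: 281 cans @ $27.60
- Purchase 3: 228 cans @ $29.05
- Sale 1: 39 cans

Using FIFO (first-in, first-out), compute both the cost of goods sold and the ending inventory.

COGS = $1,053.00; ending inventory = $22,074.00

Sale 1 (39) [FIFO — oldest first]: 39 @ $27.00 = $1,053.00
Ending inventory: 285 @ $27.00 + 281 @ $27.60 + 228 @ $29.05 = $22,074.00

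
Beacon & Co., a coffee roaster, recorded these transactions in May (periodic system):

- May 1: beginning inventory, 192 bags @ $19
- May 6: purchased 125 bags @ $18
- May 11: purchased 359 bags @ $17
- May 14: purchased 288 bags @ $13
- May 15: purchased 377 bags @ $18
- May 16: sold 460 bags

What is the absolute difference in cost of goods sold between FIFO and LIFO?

FIFO COGS: 192 @ $19 + 125 @ $18 + 143 @ $17 = $8,329
LIFO COGS: 377 @ $18 + 83 @ $13 = $7,865
Difference = |$8,329 − $7,865| = $464

$464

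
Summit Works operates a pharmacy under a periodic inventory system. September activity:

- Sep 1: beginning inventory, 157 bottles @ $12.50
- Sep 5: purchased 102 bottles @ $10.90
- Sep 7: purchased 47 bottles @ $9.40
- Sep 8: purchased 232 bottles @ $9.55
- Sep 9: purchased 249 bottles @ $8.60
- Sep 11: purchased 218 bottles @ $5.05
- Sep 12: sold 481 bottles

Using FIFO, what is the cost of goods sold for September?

Sep 12, 481 sold [FIFO — oldest first]: 157 @ $12.50 + 102 @ $10.90 + 47 @ $9.40 + 175 @ $9.55 = $5,187.35
Ending inventory: 57 @ $9.55 + 249 @ $8.60 + 218 @ $5.05 = $3,786.65

COGS = $5,187.35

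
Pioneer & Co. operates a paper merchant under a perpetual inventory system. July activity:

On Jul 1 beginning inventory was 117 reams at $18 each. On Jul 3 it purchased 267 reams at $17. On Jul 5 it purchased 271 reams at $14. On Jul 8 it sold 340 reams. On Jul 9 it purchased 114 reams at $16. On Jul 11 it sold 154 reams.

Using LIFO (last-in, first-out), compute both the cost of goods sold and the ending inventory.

Jul 8, 340 sold [LIFO — newest first]: 271 @ $14 + 69 @ $17 = $4,967
Jul 11, 154 sold [LIFO — newest first]: 114 @ $16 + 40 @ $17 = $2,504
Total COGS = $4,967 + $2,504 = $7,471
Ending inventory: 117 @ $18 + 158 @ $17 = $4,792
Check: goods available $12,263 = COGS $7,471 + ending $4,792

COGS = $7,471; ending inventory = $4,792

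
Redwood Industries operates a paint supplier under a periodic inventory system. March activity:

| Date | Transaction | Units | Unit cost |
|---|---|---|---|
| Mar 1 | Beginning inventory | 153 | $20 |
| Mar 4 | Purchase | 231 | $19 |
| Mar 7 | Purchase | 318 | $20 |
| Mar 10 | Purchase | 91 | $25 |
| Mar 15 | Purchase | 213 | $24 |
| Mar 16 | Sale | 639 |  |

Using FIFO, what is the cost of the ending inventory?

Ending inventory = $8,647

Mar 16, 639 sold [FIFO — oldest first]: 153 @ $20 + 231 @ $19 + 255 @ $20 = $12,549
Ending inventory: 63 @ $20 + 91 @ $25 + 213 @ $24 = $8,647
Check: goods available $21,196 = COGS $12,549 + ending $8,647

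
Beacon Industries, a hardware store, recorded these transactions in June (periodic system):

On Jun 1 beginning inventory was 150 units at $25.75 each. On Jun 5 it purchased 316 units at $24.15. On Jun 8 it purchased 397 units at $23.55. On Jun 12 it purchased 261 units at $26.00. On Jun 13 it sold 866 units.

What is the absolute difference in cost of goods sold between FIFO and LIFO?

$237.30

FIFO COGS: 150 @ $25.75 + 316 @ $24.15 + 397 @ $23.55 + 3 @ $26.00 = $20,921.25
LIFO COGS: 261 @ $26.00 + 397 @ $23.55 + 208 @ $24.15 = $21,158.55
Difference = |$20,921.25 − $21,158.55| = $237.30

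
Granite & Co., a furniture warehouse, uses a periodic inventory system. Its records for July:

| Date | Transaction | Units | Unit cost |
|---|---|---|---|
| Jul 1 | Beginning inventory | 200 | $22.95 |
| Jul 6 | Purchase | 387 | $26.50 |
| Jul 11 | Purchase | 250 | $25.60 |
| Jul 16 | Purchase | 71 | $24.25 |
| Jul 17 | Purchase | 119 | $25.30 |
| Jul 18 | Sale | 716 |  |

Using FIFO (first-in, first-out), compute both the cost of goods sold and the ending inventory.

COGS = $18,147.90; ending inventory = $7,830.05

Jul 18, 716 sold [FIFO — oldest first]: 200 @ $22.95 + 387 @ $26.50 + 129 @ $25.60 = $18,147.90
Ending inventory: 121 @ $25.60 + 71 @ $24.25 + 119 @ $25.30 = $7,830.05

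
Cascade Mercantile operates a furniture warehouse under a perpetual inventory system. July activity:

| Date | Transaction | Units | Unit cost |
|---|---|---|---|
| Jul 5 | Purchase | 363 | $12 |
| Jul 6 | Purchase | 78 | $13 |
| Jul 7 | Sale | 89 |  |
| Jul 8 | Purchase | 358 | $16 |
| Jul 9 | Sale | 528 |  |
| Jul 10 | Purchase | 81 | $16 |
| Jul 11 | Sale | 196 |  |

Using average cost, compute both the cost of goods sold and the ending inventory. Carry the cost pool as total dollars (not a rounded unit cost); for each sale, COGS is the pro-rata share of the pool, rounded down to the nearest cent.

After Jul 5: 363 on hand, pool $4,356.00 (≈ $12.0000 each)
After Jul 6: 441 on hand, pool $5,370.00 (≈ $12.1769 each)
Jul 7, sell 89: 89/441 × $5,370.00 → $1,083.74
After Jul 8: 710 on hand, pool $10,014.26 (≈ $14.1046 each)
Jul 9, sell 528: 528/710 × $10,014.26 → $7,447.22
After Jul 10: 263 on hand, pool $3,863.04 (≈ $14.6884 each)
Jul 11, sell 196: 196/263 × $3,863.04 → $2,878.91
Total COGS = $1,083.74 + $7,447.22 + $2,878.91 = $11,409.87
Ending inventory (cost pool remaining) = $984.13

COGS = $11,409.87; ending inventory = $984.13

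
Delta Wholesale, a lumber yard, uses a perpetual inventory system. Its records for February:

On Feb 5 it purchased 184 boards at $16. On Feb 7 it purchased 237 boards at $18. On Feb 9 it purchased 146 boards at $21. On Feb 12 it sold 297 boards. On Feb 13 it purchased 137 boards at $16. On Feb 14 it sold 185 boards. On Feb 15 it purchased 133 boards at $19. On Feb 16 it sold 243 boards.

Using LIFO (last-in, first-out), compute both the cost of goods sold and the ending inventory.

COGS = $13,203; ending inventory = $1,792

Feb 12, 297 sold [LIFO — newest first]: 146 @ $21 + 151 @ $18 = $5,784
Feb 14, 185 sold [LIFO — newest first]: 137 @ $16 + 48 @ $18 = $3,056
Feb 16, 243 sold [LIFO — newest first]: 133 @ $19 + 38 @ $18 + 72 @ $16 = $4,363
Total COGS = $5,784 + $3,056 + $4,363 = $13,203
Ending inventory: 112 @ $16 = $1,792
Check: goods available $14,995 = COGS $13,203 + ending $1,792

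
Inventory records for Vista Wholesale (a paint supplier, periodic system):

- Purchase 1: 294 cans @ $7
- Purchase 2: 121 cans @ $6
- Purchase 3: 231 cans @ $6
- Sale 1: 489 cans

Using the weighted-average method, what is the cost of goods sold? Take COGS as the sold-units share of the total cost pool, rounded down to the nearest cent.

COGS = $3,156.54

Sale 1, sell 489: 489/646 × $4,170.00 → $3,156.54
Ending inventory (cost pool remaining) = $1,013.46
Check: goods available $4,170.00 = COGS $3,156.54 + ending $1,013.46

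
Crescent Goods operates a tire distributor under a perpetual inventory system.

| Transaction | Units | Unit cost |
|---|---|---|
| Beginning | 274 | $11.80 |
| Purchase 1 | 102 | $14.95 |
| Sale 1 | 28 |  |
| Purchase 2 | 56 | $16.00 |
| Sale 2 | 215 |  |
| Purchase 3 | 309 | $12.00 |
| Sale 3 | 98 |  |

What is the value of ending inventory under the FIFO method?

Sale 1 (28) [FIFO — oldest first]: 28 @ $11.80 = $330.40
Sale 2 (215) [FIFO — oldest first]: 215 @ $11.80 = $2,537.00
Sale 3 (98) [FIFO — oldest first]: 31 @ $11.80 + 67 @ $14.95 = $1,367.45
Total COGS = $330.40 + $2,537.00 + $1,367.45 = $4,234.85
Ending inventory: 35 @ $14.95 + 56 @ $16.00 + 309 @ $12.00 = $5,127.25

Ending inventory = $5,127.25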